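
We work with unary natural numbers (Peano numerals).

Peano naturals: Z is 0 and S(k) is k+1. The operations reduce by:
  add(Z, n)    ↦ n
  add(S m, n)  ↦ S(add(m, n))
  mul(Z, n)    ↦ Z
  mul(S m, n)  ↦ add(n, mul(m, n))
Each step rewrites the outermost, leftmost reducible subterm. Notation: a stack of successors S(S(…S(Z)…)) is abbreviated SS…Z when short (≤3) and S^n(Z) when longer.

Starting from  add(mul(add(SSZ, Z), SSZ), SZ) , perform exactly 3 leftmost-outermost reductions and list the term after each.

  start: add(mul(add(SSZ, Z), SSZ), SZ)
  [1] add(mul(S(add(SZ, Z)), SSZ), SZ)
  [2] add(add(SSZ, mul(add(SZ, Z), SSZ)), SZ)
  [3] add(S(add(SZ, mul(add(SZ, Z), SSZ))), SZ)

Answer: after 3 steps: add(S(add(SZ, mul(add(SZ, Z), SSZ))), SZ)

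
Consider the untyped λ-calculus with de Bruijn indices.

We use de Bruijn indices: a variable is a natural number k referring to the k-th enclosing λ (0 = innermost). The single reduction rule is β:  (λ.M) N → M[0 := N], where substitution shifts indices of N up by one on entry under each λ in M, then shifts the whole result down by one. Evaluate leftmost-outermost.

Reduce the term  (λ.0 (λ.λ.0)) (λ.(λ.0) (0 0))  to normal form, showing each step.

Answer: normal form = λ.0  (in 4 steps)

Reduction:
  start: (λ.0 (λ.λ.0)) (λ.(λ.0) (0 0))
  →1  (λ.(λ.0) (0 0)) (λ.λ.0)
  →2  (λ.0) ((λ.λ.0) (λ.λ.0))
  →3  (λ.λ.0) (λ.λ.0)
  →4  λ.0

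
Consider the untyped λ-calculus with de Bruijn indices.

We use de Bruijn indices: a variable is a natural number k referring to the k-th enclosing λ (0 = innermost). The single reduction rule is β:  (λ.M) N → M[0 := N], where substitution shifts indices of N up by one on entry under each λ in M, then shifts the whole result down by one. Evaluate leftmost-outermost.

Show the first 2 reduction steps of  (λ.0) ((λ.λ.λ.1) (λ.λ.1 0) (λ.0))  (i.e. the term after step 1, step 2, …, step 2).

  start: (λ.0) ((λ.λ.λ.1) (λ.λ.1 0) (λ.0))
  →1  (λ.λ.λ.1) (λ.λ.1 0) (λ.0)
  →2  (λ.λ.1) (λ.0)

Answer: after 2 steps: (λ.λ.1) (λ.0)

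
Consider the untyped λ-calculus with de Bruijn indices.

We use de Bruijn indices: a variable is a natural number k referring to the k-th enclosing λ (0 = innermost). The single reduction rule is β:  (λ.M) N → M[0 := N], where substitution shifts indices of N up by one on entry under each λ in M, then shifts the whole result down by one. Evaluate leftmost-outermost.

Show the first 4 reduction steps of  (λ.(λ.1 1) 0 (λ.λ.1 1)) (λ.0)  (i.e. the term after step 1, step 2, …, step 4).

Answer: after 4 steps: λ.λ.1 1

Derivation:
  start: (λ.(λ.1 1) 0 (λ.λ.1 1)) (λ.0)
  [1] (λ.(λ.0) (λ.0)) (λ.0) (λ.λ.1 1)
  [2] (λ.0) (λ.0) (λ.λ.1 1)
  [3] (λ.0) (λ.λ.1 1)
  [4] λ.λ.1 1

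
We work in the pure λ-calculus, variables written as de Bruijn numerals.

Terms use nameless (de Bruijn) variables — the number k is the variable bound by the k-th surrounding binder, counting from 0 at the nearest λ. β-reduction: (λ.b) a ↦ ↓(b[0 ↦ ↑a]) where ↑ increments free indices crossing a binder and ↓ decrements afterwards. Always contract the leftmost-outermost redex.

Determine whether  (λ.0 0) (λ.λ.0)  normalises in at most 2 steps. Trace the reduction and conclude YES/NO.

  start: (λ.0 0) (λ.λ.0)
  [1] (λ.λ.0) (λ.λ.0)
  [2] λ.0

Answer: YES — reaches normal form λ.0 in 2 ≤ 2 steps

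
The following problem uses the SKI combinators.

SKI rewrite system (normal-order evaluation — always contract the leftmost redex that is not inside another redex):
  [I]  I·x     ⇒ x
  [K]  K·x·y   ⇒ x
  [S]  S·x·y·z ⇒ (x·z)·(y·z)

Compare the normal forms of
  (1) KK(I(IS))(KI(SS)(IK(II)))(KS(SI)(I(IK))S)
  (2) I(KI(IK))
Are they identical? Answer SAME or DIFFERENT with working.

Term A:
  start: KK(I(IS))(KI(SS)(IK(II)))(KS(SI)(I(IK))S)
  [1] K(KI(SS)(IK(II)))(KS(SI)(I(IK))S)
  [2] KI(SS)(IK(II))
  [3] I(IK(II))
  [4] IK(II)
  [5] K(II)
  [6] KI

Term B:
  start: I(KI(IK))
  [1] KI(IK)
  [2] I

Answer: DIFFERENT — A ⇓ KI, B ⇓ I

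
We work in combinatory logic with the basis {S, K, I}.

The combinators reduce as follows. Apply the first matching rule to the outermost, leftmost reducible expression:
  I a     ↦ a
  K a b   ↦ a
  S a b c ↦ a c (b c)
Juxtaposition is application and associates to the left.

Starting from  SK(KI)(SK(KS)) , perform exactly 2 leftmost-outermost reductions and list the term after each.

  start: SK(KI)(SK(KS))
  →1  K(SK(KS))(KI(SK(KS)))
  →2  SK(KS)

Answer: after 2 steps: SK(KS)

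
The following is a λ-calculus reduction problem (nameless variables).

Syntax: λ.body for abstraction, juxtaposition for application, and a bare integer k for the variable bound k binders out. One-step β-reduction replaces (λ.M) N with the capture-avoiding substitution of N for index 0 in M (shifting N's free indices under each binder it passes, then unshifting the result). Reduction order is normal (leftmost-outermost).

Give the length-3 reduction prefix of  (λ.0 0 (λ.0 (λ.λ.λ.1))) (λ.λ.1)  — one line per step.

  start: (λ.0 0 (λ.0 (λ.λ.λ.1))) (λ.λ.1)
  step 1: (λ.λ.1) (λ.λ.1) (λ.0 (λ.λ.λ.1))
  step 2: (λ.λ.λ.1) (λ.0 (λ.λ.λ.1))
  step 3: λ.λ.1

Answer: after 3 steps: λ.λ.1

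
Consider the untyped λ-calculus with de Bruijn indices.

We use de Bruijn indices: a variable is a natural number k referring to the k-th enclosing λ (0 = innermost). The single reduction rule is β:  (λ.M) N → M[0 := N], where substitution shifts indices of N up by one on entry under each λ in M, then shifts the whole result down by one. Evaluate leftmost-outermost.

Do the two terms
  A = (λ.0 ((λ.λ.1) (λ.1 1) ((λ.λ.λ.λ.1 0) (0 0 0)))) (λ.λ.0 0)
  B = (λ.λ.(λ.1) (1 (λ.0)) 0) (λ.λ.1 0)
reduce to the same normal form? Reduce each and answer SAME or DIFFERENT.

Term A:
  start: (λ.0 ((λ.λ.1) (λ.1 1) ((λ.λ.λ.λ.1 0) (0 0 0)))) (λ.λ.0 0)
  step 1: (λ.λ.0 0) ((λ.λ.1) (λ.(λ.λ.0 0) (λ.λ.0 0)) ((λ.λ.λ.λ.1 0) ((λ.λ.0 0) (λ.λ.0 0) (λ.λ.0 0))))
  step 2: λ.0 0

Term B:
  start: (λ.λ.(λ.1) (1 (λ.0)) 0) (λ.λ.1 0)
  step 1: λ.(λ.1) ((λ.λ.1 0) (λ.0)) 0
  step 2: λ.0 0

Answer: SAME — A ⇓ λ.0 0, B ⇓ λ.0 0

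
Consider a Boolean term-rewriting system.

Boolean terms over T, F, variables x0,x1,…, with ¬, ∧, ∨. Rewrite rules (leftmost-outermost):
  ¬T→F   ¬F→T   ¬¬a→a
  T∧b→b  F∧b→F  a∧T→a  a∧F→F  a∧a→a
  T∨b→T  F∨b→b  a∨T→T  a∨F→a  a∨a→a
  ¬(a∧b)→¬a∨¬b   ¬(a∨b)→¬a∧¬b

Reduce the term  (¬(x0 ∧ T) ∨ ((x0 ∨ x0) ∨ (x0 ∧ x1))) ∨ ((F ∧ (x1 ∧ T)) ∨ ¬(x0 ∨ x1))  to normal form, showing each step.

  start: (¬(x0 ∧ T) ∨ ((x0 ∨ x0) ∨ (x0 ∧ x1))) ∨ ((F ∧ (x1 ∧ T)) ∨ ¬(x0 ∨ x1))
  [1] ((¬x0 ∨ ¬T) ∨ ((x0 ∨ x0) ∨ (x0 ∧ x1))) ∨ ((F ∧ (x1 ∧ T)) ∨ ¬(x0 ∨ x1))
  [2] ((¬x0 ∨ F) ∨ ((x0 ∨ x0) ∨ (x0 ∧ x1))) ∨ ((F ∧ (x1 ∧ T)) ∨ ¬(x0 ∨ x1))
  [3] (¬x0 ∨ ((x0 ∨ x0) ∨ (x0 ∧ x1))) ∨ ((F ∧ (x1 ∧ T)) ∨ ¬(x0 ∨ x1))
  [4] (¬x0 ∨ (x0 ∨ (x0 ∧ x1))) ∨ ((F ∧ (x1 ∧ T)) ∨ ¬(x0 ∨ x1))
  [5] (¬x0 ∨ (x0 ∨ (x0 ∧ x1))) ∨ (F ∨ ¬(x0 ∨ x1))
  [6] (¬x0 ∨ (x0 ∨ (x0 ∧ x1))) ∨ ¬(x0 ∨ x1)
  [7] (¬x0 ∨ (x0 ∨ (x0 ∧ x1))) ∨ (¬x0 ∧ ¬x1)

Answer: normal form = (¬x0 ∨ (x0 ∨ (x0 ∧ x1))) ∨ (¬x0 ∧ ¬x1)  (in 7 steps)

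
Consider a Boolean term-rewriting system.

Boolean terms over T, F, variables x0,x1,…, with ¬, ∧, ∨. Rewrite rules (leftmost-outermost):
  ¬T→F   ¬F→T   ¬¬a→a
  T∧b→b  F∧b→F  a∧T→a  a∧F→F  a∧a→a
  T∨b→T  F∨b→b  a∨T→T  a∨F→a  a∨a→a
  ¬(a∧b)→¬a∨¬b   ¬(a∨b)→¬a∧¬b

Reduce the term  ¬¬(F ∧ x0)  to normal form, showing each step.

Answer: normal form = F  (in 2 steps)

Working:
  start: ¬¬(F ∧ x0)
  step 1: F ∧ x0
  step 2: F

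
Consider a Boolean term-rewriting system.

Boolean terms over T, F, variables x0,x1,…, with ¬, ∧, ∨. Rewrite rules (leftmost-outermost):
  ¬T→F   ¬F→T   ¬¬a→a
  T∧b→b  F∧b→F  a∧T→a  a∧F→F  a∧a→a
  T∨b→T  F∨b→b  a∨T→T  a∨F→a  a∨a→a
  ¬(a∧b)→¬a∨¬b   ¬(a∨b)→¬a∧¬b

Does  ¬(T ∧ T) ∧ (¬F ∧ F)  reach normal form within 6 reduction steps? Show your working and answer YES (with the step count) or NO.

  start: ¬(T ∧ T) ∧ (¬F ∧ F)
  step 1: (¬T ∨ ¬T) ∧ (¬F ∧ F)
  step 2: ¬T ∧ (¬F ∧ F)
  step 3: F ∧ (¬F ∧ F)
  step 4: F

Answer: YES — reaches normal form F in 4 ≤ 6 steps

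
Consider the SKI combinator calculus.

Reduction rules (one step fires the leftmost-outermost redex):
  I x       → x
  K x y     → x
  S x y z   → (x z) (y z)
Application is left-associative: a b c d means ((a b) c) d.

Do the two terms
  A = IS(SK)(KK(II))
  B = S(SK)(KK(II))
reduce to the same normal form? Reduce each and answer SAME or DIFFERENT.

Answer: SAME — A ⇓ S(SK)K, B ⇓ S(SK)K

Reduction:
Term A:
  start: IS(SK)(KK(II))
  →1  S(SK)(KK(II))
  →2  S(SK)K

Term B:
  start: S(SK)(KK(II))
  →1  S(SK)K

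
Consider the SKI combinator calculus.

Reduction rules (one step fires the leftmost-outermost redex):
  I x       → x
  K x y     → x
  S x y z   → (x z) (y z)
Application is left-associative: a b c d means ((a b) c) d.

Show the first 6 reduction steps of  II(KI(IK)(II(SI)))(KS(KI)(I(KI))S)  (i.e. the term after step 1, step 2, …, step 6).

  start: II(KI(IK)(II(SI)))(KS(KI)(I(KI))S)
  step 1: I(KI(IK)(II(SI)))(KS(KI)(I(KI))S)
  step 2: KI(IK)(II(SI))(KS(KI)(I(KI))S)
  step 3: I(II(SI))(KS(KI)(I(KI))S)
  step 4: II(SI)(KS(KI)(I(KI))S)
  step 5: I(SI)(KS(KI)(I(KI))S)
  step 6: SI(KS(KI)(I(KI))S)

Answer: after 6 steps: SI(KS(KI)(I(KI))S)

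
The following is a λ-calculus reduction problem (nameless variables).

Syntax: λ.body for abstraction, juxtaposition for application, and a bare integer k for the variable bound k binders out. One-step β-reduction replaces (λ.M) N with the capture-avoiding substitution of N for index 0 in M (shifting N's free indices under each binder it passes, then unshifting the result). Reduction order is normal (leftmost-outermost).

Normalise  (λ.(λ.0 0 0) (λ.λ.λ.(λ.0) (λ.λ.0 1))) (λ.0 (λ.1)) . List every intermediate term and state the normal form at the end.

  start: (λ.(λ.0 0 0) (λ.λ.λ.(λ.0) (λ.λ.0 1))) (λ.0 (λ.1))
  [1] (λ.0 0 0) (λ.λ.λ.(λ.0) (λ.λ.0 1))
  [2] (λ.λ.λ.(λ.0) (λ.λ.0 1)) (λ.λ.λ.(λ.0) (λ.λ.0 1)) (λ.λ.λ.(λ.0) (λ.λ.0 1))
  [3] (λ.λ.(λ.0) (λ.λ.0 1)) (λ.λ.λ.(λ.0) (λ.λ.0 1))
  [4] λ.(λ.0) (λ.λ.0 1)
  [5] λ.λ.λ.0 1

Answer: normal form = λ.λ.λ.0 1  (in 5 steps)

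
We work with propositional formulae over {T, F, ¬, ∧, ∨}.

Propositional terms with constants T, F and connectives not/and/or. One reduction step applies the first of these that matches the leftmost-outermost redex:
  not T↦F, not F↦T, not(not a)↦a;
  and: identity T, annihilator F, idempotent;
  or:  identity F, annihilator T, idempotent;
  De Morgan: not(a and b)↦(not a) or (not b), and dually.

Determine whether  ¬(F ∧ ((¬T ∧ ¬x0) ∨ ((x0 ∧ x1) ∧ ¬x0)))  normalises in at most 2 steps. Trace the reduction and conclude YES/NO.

  start: ¬(F ∧ ((¬T ∧ ¬x0) ∨ ((x0 ∧ x1) ∧ ¬x0)))
  step 1: ¬F ∨ ¬((¬T ∧ ¬x0) ∨ ((x0 ∧ x1) ∧ ¬x0))
  step 2: T ∨ ¬((¬T ∧ ¬x0) ∨ ((x0 ∧ x1) ∧ ¬x0))

Answer: NO — after 2 steps the term is T ∨ ¬((¬T ∧ ¬x0) ∨ ((x0 ∧ x1) ∧ ¬x0)), not yet normal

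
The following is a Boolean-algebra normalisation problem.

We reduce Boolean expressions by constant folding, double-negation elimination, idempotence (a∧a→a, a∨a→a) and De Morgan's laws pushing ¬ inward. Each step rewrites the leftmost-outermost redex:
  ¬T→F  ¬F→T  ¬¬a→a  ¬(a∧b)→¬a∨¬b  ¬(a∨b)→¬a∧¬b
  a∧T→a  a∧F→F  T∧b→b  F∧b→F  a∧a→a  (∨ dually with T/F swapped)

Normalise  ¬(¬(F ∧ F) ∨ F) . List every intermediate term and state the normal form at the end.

Answer: normal form = F  (in 4 steps)

Derivation:
  start: ¬(¬(F ∧ F) ∨ F)
  →1  ¬¬(F ∧ F) ∧ ¬F
  →2  (F ∧ F) ∧ ¬F
  →3  F ∧ ¬F
  →4  F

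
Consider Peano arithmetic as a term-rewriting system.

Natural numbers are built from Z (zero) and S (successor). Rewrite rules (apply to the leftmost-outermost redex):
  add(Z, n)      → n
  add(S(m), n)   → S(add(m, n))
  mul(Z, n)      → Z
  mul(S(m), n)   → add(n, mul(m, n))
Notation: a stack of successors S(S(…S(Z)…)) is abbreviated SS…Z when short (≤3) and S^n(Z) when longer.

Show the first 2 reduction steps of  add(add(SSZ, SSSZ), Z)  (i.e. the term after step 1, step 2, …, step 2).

  start: add(add(SSZ, SSSZ), Z)
  step 1: add(S(add(SZ, SSSZ)), Z)
  step 2: S(add(add(SZ, SSSZ), Z))

Answer: after 2 steps: S(add(add(SZ, SSSZ), Z))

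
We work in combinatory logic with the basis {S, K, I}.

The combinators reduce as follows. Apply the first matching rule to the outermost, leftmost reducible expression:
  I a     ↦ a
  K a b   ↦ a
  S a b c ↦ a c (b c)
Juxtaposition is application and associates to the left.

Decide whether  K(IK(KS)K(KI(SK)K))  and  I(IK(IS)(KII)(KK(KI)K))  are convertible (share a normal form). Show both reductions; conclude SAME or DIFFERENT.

Term A:
  start: K(IK(KS)K(KI(SK)K))
  step 1: K(K(KS)K(KI(SK)K))
  step 2: K(KS(KI(SK)K))
  step 3: KS

Term B:
  start: I(IK(IS)(KII)(KK(KI)K))
  step 1: IK(IS)(KII)(KK(KI)K)
  step 2: K(IS)(KII)(KK(KI)K)
  step 3: IS(KK(KI)K)
  step 4: S(KK(KI)K)
  step 5: S(KK)

Answer: DIFFERENT — A ⇓ KS, B ⇓ S(KK)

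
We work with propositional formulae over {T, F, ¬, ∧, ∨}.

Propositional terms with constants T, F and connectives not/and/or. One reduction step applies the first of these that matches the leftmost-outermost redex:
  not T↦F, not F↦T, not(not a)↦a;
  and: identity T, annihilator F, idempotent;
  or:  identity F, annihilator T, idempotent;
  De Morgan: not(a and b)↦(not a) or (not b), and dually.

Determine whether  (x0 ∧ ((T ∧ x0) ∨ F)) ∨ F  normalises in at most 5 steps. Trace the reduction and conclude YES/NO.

Answer: YES — reaches normal form x0 in 4 ≤ 5 steps

Working:
  start: (x0 ∧ ((T ∧ x0) ∨ F)) ∨ F
  step 1: x0 ∧ ((T ∧ x0) ∨ F)
  step 2: x0 ∧ (T ∧ x0)
  step 3: x0 ∧ x0
  step 4: x0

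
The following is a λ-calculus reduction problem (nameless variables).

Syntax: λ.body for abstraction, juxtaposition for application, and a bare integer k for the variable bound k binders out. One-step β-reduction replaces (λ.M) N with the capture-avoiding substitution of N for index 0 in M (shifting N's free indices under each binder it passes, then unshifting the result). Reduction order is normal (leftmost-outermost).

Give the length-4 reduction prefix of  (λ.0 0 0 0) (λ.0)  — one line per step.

Answer: after 4 steps: λ.0

Reduction:
  start: (λ.0 0 0 0) (λ.0)
  [1] (λ.0) (λ.0) (λ.0) (λ.0)
  [2] (λ.0) (λ.0) (λ.0)
  [3] (λ.0) (λ.0)
  [4] λ.0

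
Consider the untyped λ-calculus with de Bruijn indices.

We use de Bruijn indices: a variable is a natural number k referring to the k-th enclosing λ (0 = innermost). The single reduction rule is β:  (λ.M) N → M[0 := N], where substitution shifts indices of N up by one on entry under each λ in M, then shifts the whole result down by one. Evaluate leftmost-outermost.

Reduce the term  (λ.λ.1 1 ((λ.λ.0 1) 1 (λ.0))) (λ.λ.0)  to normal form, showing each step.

  start: (λ.λ.1 1 ((λ.λ.0 1) 1 (λ.0))) (λ.λ.0)
  step 1: λ.(λ.λ.0) (λ.λ.0) ((λ.λ.0 1) (λ.λ.0) (λ.0))
  step 2: λ.(λ.0) ((λ.λ.0 1) (λ.λ.0) (λ.0))
  step 3: λ.(λ.λ.0 1) (λ.λ.0) (λ.0)
  step 4: λ.(λ.0 (λ.λ.0)) (λ.0)
  step 5: λ.(λ.0) (λ.λ.0)
  step 6: λ.λ.λ.0

Answer: normal form = λ.λ.λ.0  (in 6 steps)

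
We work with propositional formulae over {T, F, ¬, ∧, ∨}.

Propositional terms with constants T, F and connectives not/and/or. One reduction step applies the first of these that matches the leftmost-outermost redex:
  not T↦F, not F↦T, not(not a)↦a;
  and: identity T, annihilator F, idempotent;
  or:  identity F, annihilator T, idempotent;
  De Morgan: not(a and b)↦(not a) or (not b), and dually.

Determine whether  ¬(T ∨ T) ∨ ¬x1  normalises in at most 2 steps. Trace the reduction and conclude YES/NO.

Answer: NO — after 2 steps the term is ¬T ∨ ¬x1, not yet normal

Derivation:
  start: ¬(T ∨ T) ∨ ¬x1
  [1] (¬T ∧ ¬T) ∨ ¬x1
  [2] ¬T ∨ ¬x1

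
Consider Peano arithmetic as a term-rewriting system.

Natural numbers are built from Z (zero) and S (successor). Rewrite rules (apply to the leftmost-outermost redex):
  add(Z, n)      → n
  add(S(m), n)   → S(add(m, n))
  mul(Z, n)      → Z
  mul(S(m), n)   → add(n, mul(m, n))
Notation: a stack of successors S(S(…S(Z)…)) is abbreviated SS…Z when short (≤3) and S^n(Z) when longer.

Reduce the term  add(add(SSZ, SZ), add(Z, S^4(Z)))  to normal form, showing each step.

Answer: normal form = S^7(Z)  (in 8 steps)

Working:
  start: add(add(SSZ, SZ), add(Z, S^4(Z)))
  →1  add(S(add(SZ, SZ)), add(Z, S^4(Z)))
  →2  S(add(add(SZ, SZ), add(Z, S^4(Z))))
  →3  S(add(S(add(Z, SZ)), add(Z, S^4(Z))))
  →4  S(S(add(add(Z, SZ), add(Z, S^4(Z)))))
  →5  S(S(add(SZ, add(Z, S^4(Z)))))
  →6  S(S(S(add(Z, add(Z, S^4(Z))))))
  →7  S(S(S(add(Z, S^4(Z)))))
  →8  S^7(Z)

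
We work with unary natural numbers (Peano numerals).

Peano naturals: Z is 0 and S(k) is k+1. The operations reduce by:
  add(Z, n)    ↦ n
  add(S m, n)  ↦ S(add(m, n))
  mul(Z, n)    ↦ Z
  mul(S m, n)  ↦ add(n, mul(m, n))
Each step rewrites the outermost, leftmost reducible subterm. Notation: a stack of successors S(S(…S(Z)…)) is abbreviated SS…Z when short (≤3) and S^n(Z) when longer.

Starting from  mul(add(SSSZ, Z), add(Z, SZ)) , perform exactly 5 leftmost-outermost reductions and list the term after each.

Answer: after 5 steps: S(mul(add(SSZ, Z), add(Z, SZ)))

Derivation:
  start: mul(add(SSSZ, Z), add(Z, SZ))
  [1] mul(S(add(SSZ, Z)), add(Z, SZ))
  [2] add(add(Z, SZ), mul(add(SSZ, Z), add(Z, SZ)))
  [3] add(SZ, mul(add(SSZ, Z), add(Z, SZ)))
  [4] S(add(Z, mul(add(SSZ, Z), add(Z, SZ))))
  [5] S(mul(add(SSZ, Z), add(Z, SZ)))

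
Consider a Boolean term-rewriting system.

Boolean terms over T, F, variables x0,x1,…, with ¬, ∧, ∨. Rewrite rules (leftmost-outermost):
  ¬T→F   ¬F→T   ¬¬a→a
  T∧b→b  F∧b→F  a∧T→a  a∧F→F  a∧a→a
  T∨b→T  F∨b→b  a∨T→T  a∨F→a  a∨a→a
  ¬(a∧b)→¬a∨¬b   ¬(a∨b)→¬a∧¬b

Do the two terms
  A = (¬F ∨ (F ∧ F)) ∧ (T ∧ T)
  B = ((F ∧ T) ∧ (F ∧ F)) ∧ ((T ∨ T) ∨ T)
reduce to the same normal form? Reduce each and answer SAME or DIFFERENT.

Answer: DIFFERENT — A ⇓ T, B ⇓ F

Reduction:
Term A:
  start: (¬F ∨ (F ∧ F)) ∧ (T ∧ T)
  step 1: (T ∨ (F ∧ F)) ∧ (T ∧ T)
  step 2: T ∧ (T ∧ T)
  step 3: T ∧ T
  step 4: T

Term B:
  start: ((F ∧ T) ∧ (F ∧ F)) ∧ ((T ∨ T) ∨ T)
  step 1: (F ∧ (F ∧ F)) ∧ ((T ∨ T) ∨ T)
  step 2: F ∧ ((T ∨ T) ∨ T)
  step 3: F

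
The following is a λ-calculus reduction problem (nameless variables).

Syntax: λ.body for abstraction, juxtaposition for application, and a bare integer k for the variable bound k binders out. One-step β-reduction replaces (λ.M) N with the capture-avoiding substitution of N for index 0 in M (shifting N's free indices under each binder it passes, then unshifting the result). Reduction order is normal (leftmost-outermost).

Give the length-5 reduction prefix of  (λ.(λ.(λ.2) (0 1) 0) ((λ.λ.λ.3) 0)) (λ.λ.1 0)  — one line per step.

  start: (λ.(λ.(λ.2) (0 1) 0) ((λ.λ.λ.3) 0)) (λ.λ.1 0)
  step 1: (λ.(λ.λ.λ.1 0) (0 (λ.λ.1 0)) 0) ((λ.λ.λ.λ.λ.1 0) (λ.λ.1 0))
  step 2: (λ.λ.λ.1 0) ((λ.λ.λ.λ.λ.1 0) (λ.λ.1 0) (λ.λ.1 0)) ((λ.λ.λ.λ.λ.1 0) (λ.λ.1 0))
  step 3: (λ.λ.1 0) ((λ.λ.λ.λ.λ.1 0) (λ.λ.1 0))
  step 4: λ.(λ.λ.λ.λ.λ.1 0) (λ.λ.1 0) 0
  step 5: λ.(λ.λ.λ.λ.1 0) 0

Answer: after 5 steps: λ.(λ.λ.λ.λ.1 0) 0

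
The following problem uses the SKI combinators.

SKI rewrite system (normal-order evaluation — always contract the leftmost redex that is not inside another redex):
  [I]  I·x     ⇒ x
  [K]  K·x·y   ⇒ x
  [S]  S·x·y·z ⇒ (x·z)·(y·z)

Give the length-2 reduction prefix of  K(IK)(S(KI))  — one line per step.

Answer: after 2 steps: K

Working:
  start: K(IK)(S(KI))
  step 1: IK
  step 2: K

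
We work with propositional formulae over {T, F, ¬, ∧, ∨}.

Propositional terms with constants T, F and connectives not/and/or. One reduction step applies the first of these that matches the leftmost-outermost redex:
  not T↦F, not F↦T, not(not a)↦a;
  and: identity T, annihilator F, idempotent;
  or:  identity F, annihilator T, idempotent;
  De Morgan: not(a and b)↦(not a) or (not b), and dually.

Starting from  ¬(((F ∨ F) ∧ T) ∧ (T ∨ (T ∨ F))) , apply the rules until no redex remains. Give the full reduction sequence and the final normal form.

Answer: normal form = T  (in 7 steps)

Derivation:
  start: ¬(((F ∨ F) ∧ T) ∧ (T ∨ (T ∨ F)))
  →1  ¬((F ∨ F) ∧ T) ∨ ¬(T ∨ (T ∨ F))
  →2  (¬(F ∨ F) ∨ ¬T) ∨ ¬(T ∨ (T ∨ F))
  →3  ((¬F ∧ ¬F) ∨ ¬T) ∨ ¬(T ∨ (T ∨ F))
  →4  (¬F ∨ ¬T) ∨ ¬(T ∨ (T ∨ F))
  →5  (T ∨ ¬T) ∨ ¬(T ∨ (T ∨ F))
  →6  T ∨ ¬(T ∨ (T ∨ F))
  →7  T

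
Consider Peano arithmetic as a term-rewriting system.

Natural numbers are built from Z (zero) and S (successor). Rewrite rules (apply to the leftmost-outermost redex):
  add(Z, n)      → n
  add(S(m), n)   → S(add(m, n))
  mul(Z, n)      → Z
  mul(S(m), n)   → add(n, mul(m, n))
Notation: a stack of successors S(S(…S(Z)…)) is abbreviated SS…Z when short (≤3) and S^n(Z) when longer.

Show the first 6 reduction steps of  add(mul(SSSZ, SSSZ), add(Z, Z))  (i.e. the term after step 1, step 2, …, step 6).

Answer: after 6 steps: S(S(add(S(add(Z, mul(SSZ, SSSZ))), add(Z, Z))))

Derivation:
  start: add(mul(SSSZ, SSSZ), add(Z, Z))
  →1  add(add(SSSZ, mul(SSZ, SSSZ)), add(Z, Z))
  →2  add(S(add(SSZ, mul(SSZ, SSSZ))), add(Z, Z))
  →3  S(add(add(SSZ, mul(SSZ, SSSZ)), add(Z, Z)))
  →4  S(add(S(add(SZ, mul(SSZ, SSSZ))), add(Z, Z)))
  →5  S(S(add(add(SZ, mul(SSZ, SSSZ)), add(Z, Z))))
  →6  S(S(add(S(add(Z, mul(SSZ, SSSZ))), add(Z, Z))))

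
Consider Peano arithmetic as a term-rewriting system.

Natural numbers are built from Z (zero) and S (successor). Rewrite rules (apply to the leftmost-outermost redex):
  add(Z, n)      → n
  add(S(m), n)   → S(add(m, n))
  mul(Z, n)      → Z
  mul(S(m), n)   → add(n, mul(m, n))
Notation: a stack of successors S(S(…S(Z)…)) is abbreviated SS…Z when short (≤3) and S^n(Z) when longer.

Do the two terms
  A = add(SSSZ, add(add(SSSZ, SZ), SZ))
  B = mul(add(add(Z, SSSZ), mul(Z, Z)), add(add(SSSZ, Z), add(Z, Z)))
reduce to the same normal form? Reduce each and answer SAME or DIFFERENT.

Term A:
  start: add(SSSZ, add(add(SSSZ, SZ), SZ))
  →1  S(add(SSZ, add(add(SSSZ, SZ), SZ)))
  →2  S(S(add(SZ, add(add(SSSZ, SZ), SZ))))
  →3  S(S(S(add(Z, add(add(SSSZ, SZ), SZ)))))
  →4  S(S(S(add(add(SSSZ, SZ), SZ))))
  →5  S(S(S(add(S(add(SSZ, SZ)), SZ))))
  →6  S(S(S(S(add(add(SSZ, SZ), SZ)))))
  →7  S(S(S(S(add(S(add(SZ, SZ)), SZ)))))
  →8  S(S(S(S(S(add(add(SZ, SZ), SZ))))))
  →9  S(S(S(S(S(add(S(add(Z, SZ)), SZ))))))
  →10  S(S(S(S(S(S(add(add(Z, SZ), SZ)))))))
  →11  S(S(S(S(S(S(add(SZ, SZ)))))))
  →12  S(S(S(S(S(S(S(add(Z, SZ))))))))
  →13  S^8(Z)

Term B:
  start: mul(add(add(Z, SSSZ), mul(Z, Z)), add(add(SSSZ, Z), add(Z, Z)))
  →1  mul(add(SSSZ, mul(Z, Z)), add(add(SSSZ, Z), add(Z, Z)))
  →2  mul(S(add(SSZ, mul(Z, Z))), add(add(SSSZ, Z), add(Z, Z)))
  →3  add(add(add(SSSZ, Z), add(Z, Z)), mul(add(SSZ, mul(Z, Z)), add(add(SSSZ, Z), add(Z, Z))))
  →4  add(add(S(add(SSZ, Z)), add(Z, Z)), mul(add(SSZ, mul(Z, Z)), add(add(SSSZ, Z), add(Z, Z))))
  →5  add(S(add(add(SSZ, Z), add(Z, Z))), mul(add(SSZ, mul(Z, Z)), add(add(SSSZ, Z), add(Z, Z))))
  →6  S(add(add(add(SSZ, Z), add(Z, Z)), mul(add(SSZ, mul(Z, Z)), add(add(SSSZ, Z), add(Z, Z)))))
  →7  S(add(add(S(add(SZ, Z)), add(Z, Z)), mul(add(SSZ, mul(Z, Z)), add(add(SSSZ, Z), add(Z, Z)))))
  →8  S(add(S(add(add(SZ, Z), add(Z, Z))), mul(add(SSZ, mul(Z, Z)), add(add(SSSZ, Z), add(Z, Z)))))
  →9  S(S(add(add(add(SZ, Z), add(Z, Z)), mul(add(SSZ, mul(Z, Z)), add(add(SSSZ, Z), add(Z, Z))))))
  →10  S(S(add(add(S(add(Z, Z)), add(Z, Z)), mul(add(SSZ, mul(Z, Z)), add(add(SSSZ, Z), add(Z, Z))))))
  →11  S(S(add(S(add(add(Z, Z), add(Z, Z))), mul(add(SSZ, mul(Z, Z)), add(add(SSSZ, Z), add(Z, Z))))))
  →12  S(S(S(add(add(add(Z, Z), add(Z, Z)), mul(add(SSZ, mul(Z, Z)), add(add(SSSZ, Z), add(Z, Z)))))))
  →13  S(S(S(add(add(Z, add(Z, Z)), mul(add(SSZ, mul(Z, Z)), add(add(SSSZ, Z), add(Z, Z)))))))
  →14  S(S(S(add(add(Z, Z), mul(add(SSZ, mul(Z, Z)), add(add(SSSZ, Z), add(Z, Z)))))))
  →15  S(S(S(add(Z, mul(add(SSZ, mul(Z, Z)), add(add(SSSZ, Z), add(Z, Z)))))))
  →16  S(S(S(mul(add(SSZ, mul(Z, Z)), add(add(SSSZ, Z), add(Z, Z))))))
  →17  S(S(S(mul(S(add(SZ, mul(Z, Z))), add(add(SSSZ, Z), add(Z, Z))))))
  →18  S(S(S(add(add(add(SSSZ, Z), add(Z, Z)), mul(add(SZ, mul(Z, Z)), add(add(SSSZ, Z), add(Z, Z)))))))
  →19  S(S(S(add(add(S(add(SSZ, Z)), add(Z, Z)), mul(add(SZ, mul(Z, Z)), add(add(SSSZ, Z), add(Z, Z)))))))
  →20  S(S(S(add(S(add(add(SSZ, Z), add(Z, Z))), mul(add(SZ, mul(Z, Z)), add(add(SSSZ, Z), add(Z, Z)))))))
  →21  S(S(S(S(add(add(add(SSZ, Z), add(Z, Z)), mul(add(SZ, mul(Z, Z)), add(add(SSSZ, Z), add(Z, Z))))))))
  →22  S(S(S(S(add(add(S(add(SZ, Z)), add(Z, Z)), mul(add(SZ, mul(Z, Z)), add(add(SSSZ, Z), add(Z, Z))))))))
  →23  S(S(S(S(add(S(add(add(SZ, Z), add(Z, Z))), mul(add(SZ, mul(Z, Z)), add(add(SSSZ, Z), add(Z, Z))))))))
  →24  S(S(S(S(S(add(add(add(SZ, Z), add(Z, Z)), mul(add(SZ, mul(Z, Z)), add(add(SSSZ, Z), add(Z, Z)))))))))
  →25  S(S(S(S(S(add(add(S(add(Z, Z)), add(Z, Z)), mul(add(SZ, mul(Z, Z)), add(add(SSSZ, Z), add(Z, Z)))))))))
  →26  S(S(S(S(S(add(S(add(add(Z, Z), add(Z, Z))), mul(add(SZ, mul(Z, Z)), add(add(SSSZ, Z), add(Z, Z)))))))))
  →27  S(S(S(S(S(S(add(add(add(Z, Z), add(Z, Z)), mul(add(SZ, mul(Z, Z)), add(add(SSSZ, Z), add(Z, Z))))))))))
  →28  S(S(S(S(S(S(add(add(Z, add(Z, Z)), mul(add(SZ, mul(Z, Z)), add(add(SSSZ, Z), add(Z, Z))))))))))
  →29  S(S(S(S(S(S(add(add(Z, Z), mul(add(SZ, mul(Z, Z)), add(add(SSSZ, Z), add(Z, Z))))))))))
  →30  S(S(S(S(S(S(add(Z, mul(add(SZ, mul(Z, Z)), add(add(SSSZ, Z), add(Z, Z))))))))))
  →31  S(S(S(S(S(S(mul(add(SZ, mul(Z, Z)), add(add(SSSZ, Z), add(Z, Z)))))))))
  →32  S(S(S(S(S(S(mul(S(add(Z, mul(Z, Z))), add(add(SSSZ, Z), add(Z, Z)))))))))
  →33  S(S(S(S(S(S(add(add(add(SSSZ, Z), add(Z, Z)), mul(add(Z, mul(Z, Z)), add(add(SSSZ, Z), add(Z, Z))))))))))
  →34  S(S(S(S(S(S(add(add(S(add(SSZ, Z)), add(Z, Z)), mul(add(Z, mul(Z, Z)), add(add(SSSZ, Z), add(Z, Z))))))))))
  →35  S(S(S(S(S(S(add(S(add(add(SSZ, Z), add(Z, Z))), mul(add(Z, mul(Z, Z)), add(add(SSSZ, Z), add(Z, Z))))))))))
  →36  S(S(S(S(S(S(S(add(add(add(SSZ, Z), add(Z, Z)), mul(add(Z, mul(Z, Z)), add(add(SSSZ, Z), add(Z, Z)))))))))))
  →37  S(S(S(S(S(S(S(add(add(S(add(SZ, Z)), add(Z, Z)), mul(add(Z, mul(Z, Z)), add(add(SSSZ, Z), add(Z, Z)))))))))))
  →38  S(S(S(S(S(S(S(add(S(add(add(SZ, Z), add(Z, Z))), mul(add(Z, mul(Z, Z)), add(add(SSSZ, Z), add(Z, Z)))))))))))
  →39  S(S(S(S(S(S(S(S(add(add(add(SZ, Z), add(Z, Z)), mul(add(Z, mul(Z, Z)), add(add(SSSZ, Z), add(Z, Z))))))))))))
  →40  S(S(S(S(S(S(S(S(add(add(S(add(Z, Z)), add(Z, Z)), mul(add(Z, mul(Z, Z)), add(add(SSSZ, Z), add(Z, Z))))))))))))
  →41  S(S(S(S(S(S(S(S(add(S(add(add(Z, Z), add(Z, Z))), mul(add(Z, mul(Z, Z)), add(add(SSSZ, Z), add(Z, Z))))))))))))
  →42  S(S(S(S(S(S(S(S(S(add(add(add(Z, Z), add(Z, Z)), mul(add(Z, mul(Z, Z)), add(add(SSSZ, Z), add(Z, Z)))))))))))))
  →43  S(S(S(S(S(S(S(S(S(add(add(Z, add(Z, Z)), mul(add(Z, mul(Z, Z)), add(add(SSSZ, Z), add(Z, Z)))))))))))))
  →44  S(S(S(S(S(S(S(S(S(add(add(Z, Z), mul(add(Z, mul(Z, Z)), add(add(SSSZ, Z), add(Z, Z)))))))))))))
  →45  S(S(S(S(S(S(S(S(S(add(Z, mul(add(Z, mul(Z, Z)), add(add(SSSZ, Z), add(Z, Z)))))))))))))
  →46  S(S(S(S(S(S(S(S(S(mul(add(Z, mul(Z, Z)), add(add(SSSZ, Z), add(Z, Z))))))))))))
  →47  S(S(S(S(S(S(S(S(S(mul(mul(Z, Z), add(add(SSSZ, Z), add(Z, Z))))))))))))
  →48  S(S(S(S(S(S(S(S(S(mul(Z, add(add(SSSZ, Z), add(Z, Z))))))))))))
  →49  S^9(Z)

Answer: DIFFERENT — A ⇓ S^8(Z), B ⇓ S^9(Z)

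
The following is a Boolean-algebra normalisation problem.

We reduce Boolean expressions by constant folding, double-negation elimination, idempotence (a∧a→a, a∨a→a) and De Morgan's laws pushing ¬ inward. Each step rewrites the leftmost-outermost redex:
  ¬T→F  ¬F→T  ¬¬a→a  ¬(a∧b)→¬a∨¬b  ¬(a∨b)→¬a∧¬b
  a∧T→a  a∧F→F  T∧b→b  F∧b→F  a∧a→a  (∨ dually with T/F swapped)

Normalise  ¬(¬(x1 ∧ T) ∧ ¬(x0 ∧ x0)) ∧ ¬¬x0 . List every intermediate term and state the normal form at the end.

  start: ¬(¬(x1 ∧ T) ∧ ¬(x0 ∧ x0)) ∧ ¬¬x0
  step 1: (¬¬(x1 ∧ T) ∨ ¬¬(x0 ∧ x0)) ∧ ¬¬x0
  step 2: ((x1 ∧ T) ∨ ¬¬(x0 ∧ x0)) ∧ ¬¬x0
  step 3: (x1 ∨ ¬¬(x0 ∧ x0)) ∧ ¬¬x0
  step 4: (x1 ∨ (x0 ∧ x0)) ∧ ¬¬x0
  step 5: (x1 ∨ x0) ∧ ¬¬x0
  step 6: (x1 ∨ x0) ∧ x0

Answer: normal form = (x1 ∨ x0) ∧ x0  (in 6 steps)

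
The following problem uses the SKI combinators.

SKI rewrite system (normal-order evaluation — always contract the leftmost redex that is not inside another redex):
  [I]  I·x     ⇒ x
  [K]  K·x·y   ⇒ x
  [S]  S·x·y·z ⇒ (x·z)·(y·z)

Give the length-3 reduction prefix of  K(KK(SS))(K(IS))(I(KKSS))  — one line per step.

Answer: after 3 steps: K(KKSS)

Working:
  start: K(KK(SS))(K(IS))(I(KKSS))
  [1] KK(SS)(I(KKSS))
  [2] K(I(KKSS))
  [3] K(KKSS)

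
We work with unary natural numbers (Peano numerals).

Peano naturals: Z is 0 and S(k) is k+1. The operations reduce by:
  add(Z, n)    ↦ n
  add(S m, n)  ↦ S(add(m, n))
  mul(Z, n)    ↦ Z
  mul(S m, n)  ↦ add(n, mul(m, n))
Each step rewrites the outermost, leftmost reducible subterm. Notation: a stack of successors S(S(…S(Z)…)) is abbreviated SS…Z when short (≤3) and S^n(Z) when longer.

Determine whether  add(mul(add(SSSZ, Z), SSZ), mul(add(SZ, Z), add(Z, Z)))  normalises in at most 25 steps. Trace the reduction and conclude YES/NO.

Answer: NO — after 25 steps the term is S(S(S(S(S(S(mul(S(add(Z, Z)), add(Z, Z)))))))), not yet normal

Derivation:
  start: add(mul(add(SSSZ, Z), SSZ), mul(add(SZ, Z), add(Z, Z)))
  step 1: add(mul(S(add(SSZ, Z)), SSZ), mul(add(SZ, Z), add(Z, Z)))
  step 2: add(add(SSZ, mul(add(SSZ, Z), SSZ)), mul(add(SZ, Z), add(Z, Z)))
  step 3: add(S(add(SZ, mul(add(SSZ, Z), SSZ))), mul(add(SZ, Z), add(Z, Z)))
  step 4: S(add(add(SZ, mul(add(SSZ, Z), SSZ)), mul(add(SZ, Z), add(Z, Z))))
  step 5: S(add(S(add(Z, mul(add(SSZ, Z), SSZ))), mul(add(SZ, Z), add(Z, Z))))
  step 6: S(S(add(add(Z, mul(add(SSZ, Z), SSZ)), mul(add(SZ, Z), add(Z, Z)))))
  step 7: S(S(add(mul(add(SSZ, Z), SSZ), mul(add(SZ, Z), add(Z, Z)))))
  step 8: S(S(add(mul(S(add(SZ, Z)), SSZ), mul(add(SZ, Z), add(Z, Z)))))
  step 9: S(S(add(add(SSZ, mul(add(SZ, Z), SSZ)), mul(add(SZ, Z), add(Z, Z)))))
  step 10: S(S(add(S(add(SZ, mul(add(SZ, Z), SSZ))), mul(add(SZ, Z), add(Z, Z)))))
  step 11: S(S(S(add(add(SZ, mul(add(SZ, Z), SSZ)), mul(add(SZ, Z), add(Z, Z))))))
  step 12: S(S(S(add(S(add(Z, mul(add(SZ, Z), SSZ))), mul(add(SZ, Z), add(Z, Z))))))
  step 13: S(S(S(S(add(add(Z, mul(add(SZ, Z), SSZ)), mul(add(SZ, Z), add(Z, Z)))))))
  step 14: S(S(S(S(add(mul(add(SZ, Z), SSZ), mul(add(SZ, Z), add(Z, Z)))))))
  step 15: S(S(S(S(add(mul(S(add(Z, Z)), SSZ), mul(add(SZ, Z), add(Z, Z)))))))
  step 16: S(S(S(S(add(add(SSZ, mul(add(Z, Z), SSZ)), mul(add(SZ, Z), add(Z, Z)))))))
  step 17: S(S(S(S(add(S(add(SZ, mul(add(Z, Z), SSZ))), mul(add(SZ, Z), add(Z, Z)))))))
  step 18: S(S(S(S(S(add(add(SZ, mul(add(Z, Z), SSZ)), mul(add(SZ, Z), add(Z, Z))))))))
  step 19: S(S(S(S(S(add(S(add(Z, mul(add(Z, Z), SSZ))), mul(add(SZ, Z), add(Z, Z))))))))
  step 20: S(S(S(S(S(S(add(add(Z, mul(add(Z, Z), SSZ)), mul(add(SZ, Z), add(Z, Z)))))))))
  step 21: S(S(S(S(S(S(add(mul(add(Z, Z), SSZ), mul(add(SZ, Z), add(Z, Z)))))))))
  step 22: S(S(S(S(S(S(add(mul(Z, SSZ), mul(add(SZ, Z), add(Z, Z)))))))))
  step 23: S(S(S(S(S(S(add(Z, mul(add(SZ, Z), add(Z, Z)))))))))
  step 24: S(S(S(S(S(S(mul(add(SZ, Z), add(Z, Z))))))))
  step 25: S(S(S(S(S(S(mul(S(add(Z, Z)), add(Z, Z))))))))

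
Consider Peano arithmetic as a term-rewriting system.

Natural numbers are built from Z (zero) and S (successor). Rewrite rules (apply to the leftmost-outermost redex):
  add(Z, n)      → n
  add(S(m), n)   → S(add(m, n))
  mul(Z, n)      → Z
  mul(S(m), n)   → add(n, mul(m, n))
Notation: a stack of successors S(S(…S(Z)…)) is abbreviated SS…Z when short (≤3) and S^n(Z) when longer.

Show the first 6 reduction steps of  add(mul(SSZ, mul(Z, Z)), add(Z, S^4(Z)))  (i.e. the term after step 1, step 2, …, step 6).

Answer: after 6 steps: add(mul(Z, mul(Z, Z)), add(Z, S^4(Z)))

Working:
  start: add(mul(SSZ, mul(Z, Z)), add(Z, S^4(Z)))
  step 1: add(add(mul(Z, Z), mul(SZ, mul(Z, Z))), add(Z, S^4(Z)))
  step 2: add(add(Z, mul(SZ, mul(Z, Z))), add(Z, S^4(Z)))
  step 3: add(mul(SZ, mul(Z, Z)), add(Z, S^4(Z)))
  step 4: add(add(mul(Z, Z), mul(Z, mul(Z, Z))), add(Z, S^4(Z)))
  step 5: add(add(Z, mul(Z, mul(Z, Z))), add(Z, S^4(Z)))
  step 6: add(mul(Z, mul(Z, Z)), add(Z, S^4(Z)))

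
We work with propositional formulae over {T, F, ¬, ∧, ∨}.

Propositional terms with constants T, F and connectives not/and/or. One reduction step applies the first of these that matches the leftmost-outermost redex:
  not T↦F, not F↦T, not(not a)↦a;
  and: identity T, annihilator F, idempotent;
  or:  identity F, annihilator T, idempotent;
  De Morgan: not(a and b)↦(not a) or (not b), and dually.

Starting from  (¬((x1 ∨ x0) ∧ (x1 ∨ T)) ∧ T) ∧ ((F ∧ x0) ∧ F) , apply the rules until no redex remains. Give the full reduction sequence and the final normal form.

Answer: normal form = F  (in 9 steps)

Working:
  start: (¬((x1 ∨ x0) ∧ (x1 ∨ T)) ∧ T) ∧ ((F ∧ x0) ∧ F)
  step 1: ¬((x1 ∨ x0) ∧ (x1 ∨ T)) ∧ ((F ∧ x0) ∧ F)
  step 2: (¬(x1 ∨ x0) ∨ ¬(x1 ∨ T)) ∧ ((F ∧ x0) ∧ F)
  step 3: ((¬x1 ∧ ¬x0) ∨ ¬(x1 ∨ T)) ∧ ((F ∧ x0) ∧ F)
  step 4: ((¬x1 ∧ ¬x0) ∨ (¬x1 ∧ ¬T)) ∧ ((F ∧ x0) ∧ F)
  step 5: ((¬x1 ∧ ¬x0) ∨ (¬x1 ∧ F)) ∧ ((F ∧ x0) ∧ F)
  step 6: ((¬x1 ∧ ¬x0) ∨ F) ∧ ((F ∧ x0) ∧ F)
  step 7: (¬x1 ∧ ¬x0) ∧ ((F ∧ x0) ∧ F)
  step 8: (¬x1 ∧ ¬x0) ∧ F
  step 9: F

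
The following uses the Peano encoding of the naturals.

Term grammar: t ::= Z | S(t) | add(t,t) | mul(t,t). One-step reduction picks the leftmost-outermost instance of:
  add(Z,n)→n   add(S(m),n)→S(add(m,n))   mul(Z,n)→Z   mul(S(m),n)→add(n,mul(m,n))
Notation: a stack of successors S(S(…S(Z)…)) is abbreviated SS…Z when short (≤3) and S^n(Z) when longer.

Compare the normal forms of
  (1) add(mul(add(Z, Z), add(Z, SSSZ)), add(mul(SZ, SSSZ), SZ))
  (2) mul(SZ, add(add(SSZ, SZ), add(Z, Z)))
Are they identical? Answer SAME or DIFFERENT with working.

Term A:
  start: add(mul(add(Z, Z), add(Z, SSSZ)), add(mul(SZ, SSSZ), SZ))
  step 1: add(mul(Z, add(Z, SSSZ)), add(mul(SZ, SSSZ), SZ))
  step 2: add(Z, add(mul(SZ, SSSZ), SZ))
  step 3: add(mul(SZ, SSSZ), SZ)
  step 4: add(add(SSSZ, mul(Z, SSSZ)), SZ)
  step 5: add(S(add(SSZ, mul(Z, SSSZ))), SZ)
  step 6: S(add(add(SSZ, mul(Z, SSSZ)), SZ))
  step 7: S(add(S(add(SZ, mul(Z, SSSZ))), SZ))
  step 8: S(S(add(add(SZ, mul(Z, SSSZ)), SZ)))
  step 9: S(S(add(S(add(Z, mul(Z, SSSZ))), SZ)))
  step 10: S(S(S(add(add(Z, mul(Z, SSSZ)), SZ))))
  step 11: S(S(S(add(mul(Z, SSSZ), SZ))))
  step 12: S(S(S(add(Z, SZ))))
  step 13: S^4(Z)

Term B:
  start: mul(SZ, add(add(SSZ, SZ), add(Z, Z)))
  step 1: add(add(add(SSZ, SZ), add(Z, Z)), mul(Z, add(add(SSZ, SZ), add(Z, Z))))
  step 2: add(add(S(add(SZ, SZ)), add(Z, Z)), mul(Z, add(add(SSZ, SZ), add(Z, Z))))
  step 3: add(S(add(add(SZ, SZ), add(Z, Z))), mul(Z, add(add(SSZ, SZ), add(Z, Z))))
  step 4: S(add(add(add(SZ, SZ), add(Z, Z)), mul(Z, add(add(SSZ, SZ), add(Z, Z)))))
  step 5: S(add(add(S(add(Z, SZ)), add(Z, Z)), mul(Z, add(add(SSZ, SZ), add(Z, Z)))))
  step 6: S(add(S(add(add(Z, SZ), add(Z, Z))), mul(Z, add(add(SSZ, SZ), add(Z, Z)))))
  step 7: S(S(add(add(add(Z, SZ), add(Z, Z)), mul(Z, add(add(SSZ, SZ), add(Z, Z))))))
  step 8: S(S(add(add(SZ, add(Z, Z)), mul(Z, add(add(SSZ, SZ), add(Z, Z))))))
  step 9: S(S(add(S(add(Z, add(Z, Z))), mul(Z, add(add(SSZ, SZ), add(Z, Z))))))
  step 10: S(S(S(add(add(Z, add(Z, Z)), mul(Z, add(add(SSZ, SZ), add(Z, Z)))))))
  step 11: S(S(S(add(add(Z, Z), mul(Z, add(add(SSZ, SZ), add(Z, Z)))))))
  step 12: S(S(S(add(Z, mul(Z, add(add(SSZ, SZ), add(Z, Z)))))))
  step 13: S(S(S(mul(Z, add(add(SSZ, SZ), add(Z, Z))))))
  step 14: SSSZ

Answer: DIFFERENT — A ⇓ S^4(Z), B ⇓ SSSZ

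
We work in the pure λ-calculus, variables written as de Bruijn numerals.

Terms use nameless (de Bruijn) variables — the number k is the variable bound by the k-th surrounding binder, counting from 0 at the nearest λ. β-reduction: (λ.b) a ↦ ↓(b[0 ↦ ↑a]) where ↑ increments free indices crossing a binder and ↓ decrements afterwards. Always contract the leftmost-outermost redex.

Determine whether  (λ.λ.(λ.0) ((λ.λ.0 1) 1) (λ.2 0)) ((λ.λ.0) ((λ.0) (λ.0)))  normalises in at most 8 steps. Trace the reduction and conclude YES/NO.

  start: (λ.λ.(λ.0) ((λ.λ.0 1) 1) (λ.2 0)) ((λ.λ.0) ((λ.0) (λ.0)))
  [1] λ.(λ.0) ((λ.λ.0 1) ((λ.λ.0) ((λ.0) (λ.0)))) (λ.(λ.λ.0) ((λ.0) (λ.0)) 0)
  [2] λ.(λ.λ.0 1) ((λ.λ.0) ((λ.0) (λ.0))) (λ.(λ.λ.0) ((λ.0) (λ.0)) 0)
  [3] λ.(λ.0 ((λ.λ.0) ((λ.0) (λ.0)))) (λ.(λ.λ.0) ((λ.0) (λ.0)) 0)
  [4] λ.(λ.(λ.λ.0) ((λ.0) (λ.0)) 0) ((λ.λ.0) ((λ.0) (λ.0)))
  [5] λ.(λ.λ.0) ((λ.0) (λ.0)) ((λ.λ.0) ((λ.0) (λ.0)))
  [6] λ.(λ.0) ((λ.λ.0) ((λ.0) (λ.0)))
  [7] λ.(λ.λ.0) ((λ.0) (λ.0))
  [8] λ.λ.0

Answer: YES — reaches normal form λ.λ.0 in 8 ≤ 8 steps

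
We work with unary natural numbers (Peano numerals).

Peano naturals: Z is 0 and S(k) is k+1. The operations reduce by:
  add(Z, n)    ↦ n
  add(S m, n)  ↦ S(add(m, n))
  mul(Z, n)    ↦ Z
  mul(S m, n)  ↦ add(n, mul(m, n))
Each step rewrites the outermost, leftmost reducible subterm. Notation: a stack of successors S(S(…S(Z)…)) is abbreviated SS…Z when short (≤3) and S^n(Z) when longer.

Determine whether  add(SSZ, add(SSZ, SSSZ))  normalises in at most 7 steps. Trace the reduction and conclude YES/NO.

  start: add(SSZ, add(SSZ, SSSZ))
  →1  S(add(SZ, add(SSZ, SSSZ)))
  →2  S(S(add(Z, add(SSZ, SSSZ))))
  →3  S(S(add(SSZ, SSSZ)))
  →4  S(S(S(add(SZ, SSSZ))))
  →5  S(S(S(S(add(Z, SSSZ)))))
  →6  S^7(Z)

Answer: YES — reaches normal form S^7(Z) in 6 ≤ 7 steps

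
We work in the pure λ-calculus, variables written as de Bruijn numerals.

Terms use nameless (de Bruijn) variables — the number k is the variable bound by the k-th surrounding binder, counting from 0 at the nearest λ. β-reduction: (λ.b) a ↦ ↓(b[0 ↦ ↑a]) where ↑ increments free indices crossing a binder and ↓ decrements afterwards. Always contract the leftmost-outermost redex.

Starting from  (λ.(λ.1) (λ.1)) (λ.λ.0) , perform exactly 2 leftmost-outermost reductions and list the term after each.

  start: (λ.(λ.1) (λ.1)) (λ.λ.0)
  [1] (λ.λ.λ.0) (λ.λ.λ.0)
  [2] λ.λ.0

Answer: after 2 steps: λ.λ.0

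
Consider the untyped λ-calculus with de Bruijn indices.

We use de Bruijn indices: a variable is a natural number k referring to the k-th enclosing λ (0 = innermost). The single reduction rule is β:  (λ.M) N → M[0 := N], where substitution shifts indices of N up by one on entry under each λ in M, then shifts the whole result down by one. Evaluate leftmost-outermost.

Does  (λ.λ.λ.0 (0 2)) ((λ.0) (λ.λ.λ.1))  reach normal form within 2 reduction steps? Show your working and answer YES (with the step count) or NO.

Answer: YES — reaches normal form λ.λ.0 (0 (λ.λ.λ.1)) in 2 ≤ 2 steps

Derivation:
  start: (λ.λ.λ.0 (0 2)) ((λ.0) (λ.λ.λ.1))
  step 1: λ.λ.0 (0 ((λ.0) (λ.λ.λ.1)))
  step 2: λ.λ.0 (0 (λ.λ.λ.1))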